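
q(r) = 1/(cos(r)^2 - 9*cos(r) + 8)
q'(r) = (2*sin(r)*cos(r) - 9*sin(r))/(cos(r)^2 - 9*cos(r) + 8)^2 = (2*cos(r) - 9)*sin(r)/(cos(r)^2 - 9*cos(r) + 8)^2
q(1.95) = 0.09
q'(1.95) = -0.07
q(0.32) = 2.79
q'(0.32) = -17.44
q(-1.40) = 0.15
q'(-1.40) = 0.20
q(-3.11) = 0.06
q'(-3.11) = 0.00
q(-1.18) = 0.21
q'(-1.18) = 0.34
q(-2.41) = 0.07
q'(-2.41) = 0.03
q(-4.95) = 0.17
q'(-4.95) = -0.24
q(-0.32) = 2.79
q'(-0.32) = 17.44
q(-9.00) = 0.06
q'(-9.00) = 0.02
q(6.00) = 3.57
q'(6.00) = 25.16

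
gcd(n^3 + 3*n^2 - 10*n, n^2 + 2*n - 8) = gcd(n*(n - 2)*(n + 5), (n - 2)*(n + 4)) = n - 2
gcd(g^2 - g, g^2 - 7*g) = g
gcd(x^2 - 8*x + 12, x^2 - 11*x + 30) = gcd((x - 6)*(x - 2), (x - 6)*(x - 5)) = x - 6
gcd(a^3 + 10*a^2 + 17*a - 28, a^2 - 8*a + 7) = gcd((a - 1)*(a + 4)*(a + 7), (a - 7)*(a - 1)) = a - 1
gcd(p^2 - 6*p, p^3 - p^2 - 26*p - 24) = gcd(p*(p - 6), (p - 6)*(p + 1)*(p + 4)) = p - 6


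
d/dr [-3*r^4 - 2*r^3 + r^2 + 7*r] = -12*r^3 - 6*r^2 + 2*r + 7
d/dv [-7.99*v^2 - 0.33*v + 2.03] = -15.98*v - 0.33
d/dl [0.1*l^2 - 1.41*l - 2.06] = 0.2*l - 1.41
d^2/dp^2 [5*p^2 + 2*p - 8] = 10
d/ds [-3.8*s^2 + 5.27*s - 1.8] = 5.27 - 7.6*s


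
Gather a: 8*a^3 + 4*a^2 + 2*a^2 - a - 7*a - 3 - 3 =8*a^3 + 6*a^2 - 8*a - 6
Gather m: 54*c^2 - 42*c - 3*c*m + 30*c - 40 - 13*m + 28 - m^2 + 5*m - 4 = 54*c^2 - 12*c - m^2 + m*(-3*c - 8) - 16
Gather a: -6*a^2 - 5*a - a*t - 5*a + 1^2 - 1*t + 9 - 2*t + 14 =-6*a^2 + a*(-t - 10) - 3*t + 24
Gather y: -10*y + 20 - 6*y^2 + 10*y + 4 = 24 - 6*y^2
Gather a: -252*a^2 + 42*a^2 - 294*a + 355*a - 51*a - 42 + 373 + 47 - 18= -210*a^2 + 10*a + 360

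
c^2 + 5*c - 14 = (c - 2)*(c + 7)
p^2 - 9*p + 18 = (p - 6)*(p - 3)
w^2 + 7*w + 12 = (w + 3)*(w + 4)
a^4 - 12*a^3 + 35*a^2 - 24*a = a*(a - 8)*(a - 3)*(a - 1)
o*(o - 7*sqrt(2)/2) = o^2 - 7*sqrt(2)*o/2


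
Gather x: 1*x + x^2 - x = x^2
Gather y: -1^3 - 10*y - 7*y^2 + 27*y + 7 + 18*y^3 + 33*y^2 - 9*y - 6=18*y^3 + 26*y^2 + 8*y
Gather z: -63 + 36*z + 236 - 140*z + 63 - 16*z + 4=240 - 120*z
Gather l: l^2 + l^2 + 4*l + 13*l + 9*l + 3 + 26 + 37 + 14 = 2*l^2 + 26*l + 80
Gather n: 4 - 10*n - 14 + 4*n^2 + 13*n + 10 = 4*n^2 + 3*n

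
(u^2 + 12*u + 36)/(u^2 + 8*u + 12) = (u + 6)/(u + 2)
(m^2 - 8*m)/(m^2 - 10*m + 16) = m/(m - 2)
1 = 1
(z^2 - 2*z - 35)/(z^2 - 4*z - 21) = (z + 5)/(z + 3)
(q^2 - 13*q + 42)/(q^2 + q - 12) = (q^2 - 13*q + 42)/(q^2 + q - 12)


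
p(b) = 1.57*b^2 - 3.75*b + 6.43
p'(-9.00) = -32.01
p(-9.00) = 167.35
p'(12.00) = 33.93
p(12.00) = 187.51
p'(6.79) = 17.57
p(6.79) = 53.35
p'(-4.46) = -17.75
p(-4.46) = 54.38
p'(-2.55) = -11.76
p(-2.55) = 26.20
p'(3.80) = 8.18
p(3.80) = 14.85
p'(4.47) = 10.29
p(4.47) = 21.04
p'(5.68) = 14.09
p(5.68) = 35.78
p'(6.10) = 15.40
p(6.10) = 41.97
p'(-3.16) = -13.67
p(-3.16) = 33.96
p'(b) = 3.14*b - 3.75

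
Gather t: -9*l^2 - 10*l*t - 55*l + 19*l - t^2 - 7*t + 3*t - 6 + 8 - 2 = -9*l^2 - 36*l - t^2 + t*(-10*l - 4)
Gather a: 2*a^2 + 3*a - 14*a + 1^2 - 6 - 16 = 2*a^2 - 11*a - 21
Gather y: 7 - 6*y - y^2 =-y^2 - 6*y + 7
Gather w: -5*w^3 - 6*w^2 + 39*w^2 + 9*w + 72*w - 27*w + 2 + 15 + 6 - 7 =-5*w^3 + 33*w^2 + 54*w + 16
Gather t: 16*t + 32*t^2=32*t^2 + 16*t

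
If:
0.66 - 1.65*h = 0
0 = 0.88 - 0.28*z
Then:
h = 0.40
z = 3.14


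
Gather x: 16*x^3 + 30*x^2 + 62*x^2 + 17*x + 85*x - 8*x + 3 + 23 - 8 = 16*x^3 + 92*x^2 + 94*x + 18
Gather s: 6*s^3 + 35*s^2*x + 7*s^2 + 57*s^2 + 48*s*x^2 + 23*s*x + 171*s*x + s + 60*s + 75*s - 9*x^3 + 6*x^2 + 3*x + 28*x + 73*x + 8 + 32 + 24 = 6*s^3 + s^2*(35*x + 64) + s*(48*x^2 + 194*x + 136) - 9*x^3 + 6*x^2 + 104*x + 64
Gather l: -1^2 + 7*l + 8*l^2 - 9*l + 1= 8*l^2 - 2*l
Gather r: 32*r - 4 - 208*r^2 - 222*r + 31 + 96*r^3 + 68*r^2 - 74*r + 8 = 96*r^3 - 140*r^2 - 264*r + 35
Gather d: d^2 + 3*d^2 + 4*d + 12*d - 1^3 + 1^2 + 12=4*d^2 + 16*d + 12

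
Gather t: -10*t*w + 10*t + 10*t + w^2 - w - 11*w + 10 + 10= t*(20 - 10*w) + w^2 - 12*w + 20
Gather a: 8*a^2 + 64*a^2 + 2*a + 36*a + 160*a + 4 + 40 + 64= 72*a^2 + 198*a + 108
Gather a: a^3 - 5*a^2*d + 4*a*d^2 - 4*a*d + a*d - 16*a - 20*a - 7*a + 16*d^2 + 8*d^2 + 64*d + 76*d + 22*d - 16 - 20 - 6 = a^3 - 5*a^2*d + a*(4*d^2 - 3*d - 43) + 24*d^2 + 162*d - 42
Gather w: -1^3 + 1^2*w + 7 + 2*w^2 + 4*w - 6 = 2*w^2 + 5*w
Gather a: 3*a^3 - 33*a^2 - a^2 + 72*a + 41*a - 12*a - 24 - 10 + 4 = 3*a^3 - 34*a^2 + 101*a - 30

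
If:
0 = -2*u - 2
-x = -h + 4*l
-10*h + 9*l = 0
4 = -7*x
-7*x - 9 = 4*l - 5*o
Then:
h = 36/217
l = 40/217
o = 249/217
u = -1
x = -4/7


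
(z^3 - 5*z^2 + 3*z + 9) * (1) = z^3 - 5*z^2 + 3*z + 9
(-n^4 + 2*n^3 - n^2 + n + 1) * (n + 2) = -n^5 + 3*n^3 - n^2 + 3*n + 2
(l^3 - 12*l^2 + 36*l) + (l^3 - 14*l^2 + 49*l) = 2*l^3 - 26*l^2 + 85*l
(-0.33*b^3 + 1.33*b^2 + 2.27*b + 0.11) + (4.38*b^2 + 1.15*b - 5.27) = -0.33*b^3 + 5.71*b^2 + 3.42*b - 5.16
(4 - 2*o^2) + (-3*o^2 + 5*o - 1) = -5*o^2 + 5*o + 3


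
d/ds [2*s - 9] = 2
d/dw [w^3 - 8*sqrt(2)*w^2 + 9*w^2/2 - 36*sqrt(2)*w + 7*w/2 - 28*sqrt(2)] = 3*w^2 - 16*sqrt(2)*w + 9*w - 36*sqrt(2) + 7/2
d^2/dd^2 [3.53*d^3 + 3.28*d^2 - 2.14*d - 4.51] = 21.18*d + 6.56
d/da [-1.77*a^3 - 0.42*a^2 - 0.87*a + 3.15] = -5.31*a^2 - 0.84*a - 0.87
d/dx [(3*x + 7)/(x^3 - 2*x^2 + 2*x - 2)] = (-6*x^3 - 15*x^2 + 28*x - 20)/(x^6 - 4*x^5 + 8*x^4 - 12*x^3 + 12*x^2 - 8*x + 4)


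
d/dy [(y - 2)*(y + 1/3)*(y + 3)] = 3*y^2 + 8*y/3 - 17/3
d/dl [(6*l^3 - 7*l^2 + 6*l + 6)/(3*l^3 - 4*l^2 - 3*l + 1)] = (-3*l^4 - 72*l^3 + 9*l^2 + 34*l + 24)/(9*l^6 - 24*l^5 - 2*l^4 + 30*l^3 + l^2 - 6*l + 1)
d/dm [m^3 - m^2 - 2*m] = 3*m^2 - 2*m - 2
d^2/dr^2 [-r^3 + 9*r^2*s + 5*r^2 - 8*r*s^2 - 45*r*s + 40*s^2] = -6*r + 18*s + 10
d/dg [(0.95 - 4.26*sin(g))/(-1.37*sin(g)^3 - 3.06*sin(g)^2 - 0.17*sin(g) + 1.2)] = (-11.6724*sin(g)^3 - 9.1311*sin(g)^2 + 5.814*sin(g) - 4.9505)*cos(g)/(1.8769*sin(g)^6 + 8.3844*sin(g)^5 + 9.8294*sin(g)^4 - 2.2476*sin(g)^3 - 7.3151*sin(g)^2 - 0.408*sin(g) + 1.44)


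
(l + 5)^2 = l^2 + 10*l + 25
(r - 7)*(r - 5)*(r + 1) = r^3 - 11*r^2 + 23*r + 35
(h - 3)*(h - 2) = h^2 - 5*h + 6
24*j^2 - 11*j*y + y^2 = (-8*j + y)*(-3*j + y)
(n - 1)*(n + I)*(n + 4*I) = n^3 - n^2 + 5*I*n^2 - 4*n - 5*I*n + 4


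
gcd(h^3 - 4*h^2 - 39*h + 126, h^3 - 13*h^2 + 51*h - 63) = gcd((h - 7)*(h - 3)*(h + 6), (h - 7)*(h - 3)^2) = h^2 - 10*h + 21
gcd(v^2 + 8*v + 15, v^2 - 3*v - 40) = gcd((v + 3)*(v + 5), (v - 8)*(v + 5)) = v + 5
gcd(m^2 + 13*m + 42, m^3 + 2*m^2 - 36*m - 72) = m + 6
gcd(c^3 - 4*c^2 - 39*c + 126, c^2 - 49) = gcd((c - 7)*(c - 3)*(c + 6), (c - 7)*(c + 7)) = c - 7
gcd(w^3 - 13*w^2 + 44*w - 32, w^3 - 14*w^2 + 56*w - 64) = w^2 - 12*w + 32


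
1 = 1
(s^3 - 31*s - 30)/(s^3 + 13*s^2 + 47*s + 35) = (s - 6)/(s + 7)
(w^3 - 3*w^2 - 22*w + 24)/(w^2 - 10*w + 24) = (w^2 + 3*w - 4)/(w - 4)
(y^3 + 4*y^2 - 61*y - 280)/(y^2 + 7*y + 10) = (y^2 - y - 56)/(y + 2)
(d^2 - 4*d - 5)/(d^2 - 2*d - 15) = (d + 1)/(d + 3)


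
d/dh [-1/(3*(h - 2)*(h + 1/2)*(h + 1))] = 2*(6*h^2 - 2*h - 5)/(3*(4*h^6 - 4*h^5 - 19*h^4 + 2*h^3 + 29*h^2 + 20*h + 4))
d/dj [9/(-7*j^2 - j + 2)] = 9*(14*j + 1)/(7*j^2 + j - 2)^2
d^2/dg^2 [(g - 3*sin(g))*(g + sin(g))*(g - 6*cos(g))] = 2*g^2*sin(g) + 6*g^2*cos(g) + 24*g*sin(g) - 24*g*sin(2*g) - 8*g*cos(g) - 6*g*cos(2*g) + 6*g - 4*sin(g) - 6*sin(2*g) - 33*cos(g)/2 + 24*cos(2*g) + 81*cos(3*g)/2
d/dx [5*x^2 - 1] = 10*x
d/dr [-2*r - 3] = -2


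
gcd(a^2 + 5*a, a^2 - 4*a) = a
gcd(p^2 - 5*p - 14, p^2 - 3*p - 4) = 1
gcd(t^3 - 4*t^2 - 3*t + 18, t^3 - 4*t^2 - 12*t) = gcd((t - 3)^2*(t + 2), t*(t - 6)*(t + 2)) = t + 2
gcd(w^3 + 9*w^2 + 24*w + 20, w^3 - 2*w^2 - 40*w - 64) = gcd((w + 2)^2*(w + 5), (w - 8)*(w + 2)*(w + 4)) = w + 2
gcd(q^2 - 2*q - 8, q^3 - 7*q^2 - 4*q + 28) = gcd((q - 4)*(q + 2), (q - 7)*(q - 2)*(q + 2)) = q + 2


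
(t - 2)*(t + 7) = t^2 + 5*t - 14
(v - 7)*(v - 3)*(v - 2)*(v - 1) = v^4 - 13*v^3 + 53*v^2 - 83*v + 42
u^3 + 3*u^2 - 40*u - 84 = (u - 6)*(u + 2)*(u + 7)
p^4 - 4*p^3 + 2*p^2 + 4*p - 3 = (p - 3)*(p - 1)^2*(p + 1)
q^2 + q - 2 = (q - 1)*(q + 2)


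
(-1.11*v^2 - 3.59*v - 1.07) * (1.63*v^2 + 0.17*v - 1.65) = -1.8093*v^4 - 6.0404*v^3 - 0.5229*v^2 + 5.7416*v + 1.7655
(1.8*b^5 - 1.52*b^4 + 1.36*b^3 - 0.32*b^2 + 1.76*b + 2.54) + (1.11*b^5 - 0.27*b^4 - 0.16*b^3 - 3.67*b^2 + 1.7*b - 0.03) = 2.91*b^5 - 1.79*b^4 + 1.2*b^3 - 3.99*b^2 + 3.46*b + 2.51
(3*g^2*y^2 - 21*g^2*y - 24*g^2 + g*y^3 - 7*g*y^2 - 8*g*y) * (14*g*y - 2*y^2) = 42*g^3*y^3 - 294*g^3*y^2 - 336*g^3*y + 8*g^2*y^4 - 56*g^2*y^3 - 64*g^2*y^2 - 2*g*y^5 + 14*g*y^4 + 16*g*y^3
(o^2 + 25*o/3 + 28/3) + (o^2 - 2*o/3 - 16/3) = 2*o^2 + 23*o/3 + 4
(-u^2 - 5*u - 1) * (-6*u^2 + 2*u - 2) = 6*u^4 + 28*u^3 - 2*u^2 + 8*u + 2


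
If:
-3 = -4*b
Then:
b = 3/4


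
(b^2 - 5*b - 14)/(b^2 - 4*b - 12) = (b - 7)/(b - 6)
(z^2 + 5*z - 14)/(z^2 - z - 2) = (z + 7)/(z + 1)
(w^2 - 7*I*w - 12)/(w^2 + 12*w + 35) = (w^2 - 7*I*w - 12)/(w^2 + 12*w + 35)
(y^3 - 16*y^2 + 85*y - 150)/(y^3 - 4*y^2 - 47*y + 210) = (y - 5)/(y + 7)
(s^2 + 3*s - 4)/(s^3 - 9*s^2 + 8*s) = (s + 4)/(s*(s - 8))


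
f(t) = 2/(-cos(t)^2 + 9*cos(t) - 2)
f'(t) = 2*(-2*sin(t)*cos(t) + 9*sin(t))/(-cos(t)^2 + 9*cos(t) - 2)^2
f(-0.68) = 0.46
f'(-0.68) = -0.49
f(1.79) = -0.50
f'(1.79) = 1.15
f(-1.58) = -0.96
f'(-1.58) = -4.16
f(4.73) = -1.09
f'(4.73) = -5.28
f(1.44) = -2.37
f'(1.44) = 24.37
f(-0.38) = 0.36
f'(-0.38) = -0.18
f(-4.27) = -0.33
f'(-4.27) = 0.49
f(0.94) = 0.68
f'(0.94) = 1.44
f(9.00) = -0.18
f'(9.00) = 0.07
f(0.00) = 0.33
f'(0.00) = 0.00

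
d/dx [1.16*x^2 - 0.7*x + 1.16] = 2.32*x - 0.7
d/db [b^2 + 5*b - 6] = 2*b + 5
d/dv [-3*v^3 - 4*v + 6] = -9*v^2 - 4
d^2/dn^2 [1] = 0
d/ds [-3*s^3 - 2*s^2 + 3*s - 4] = -9*s^2 - 4*s + 3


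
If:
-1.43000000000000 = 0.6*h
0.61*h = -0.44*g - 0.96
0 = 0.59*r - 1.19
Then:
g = 1.12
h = -2.38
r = 2.02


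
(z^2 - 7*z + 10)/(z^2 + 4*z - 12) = (z - 5)/(z + 6)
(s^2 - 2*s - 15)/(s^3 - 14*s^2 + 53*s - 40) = (s + 3)/(s^2 - 9*s + 8)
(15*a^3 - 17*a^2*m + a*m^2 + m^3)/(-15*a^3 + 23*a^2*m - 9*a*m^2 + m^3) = (-5*a - m)/(5*a - m)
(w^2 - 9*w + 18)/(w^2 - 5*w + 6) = (w - 6)/(w - 2)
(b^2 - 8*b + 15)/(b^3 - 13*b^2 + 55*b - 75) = 1/(b - 5)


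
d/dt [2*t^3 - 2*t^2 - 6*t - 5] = 6*t^2 - 4*t - 6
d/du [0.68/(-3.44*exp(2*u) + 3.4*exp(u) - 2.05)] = (4.6784*exp(u) - 2.312)*exp(u)/(3.44*exp(2*u) - 3.4*exp(u) + 2.05)^2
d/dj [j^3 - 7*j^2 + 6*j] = 3*j^2 - 14*j + 6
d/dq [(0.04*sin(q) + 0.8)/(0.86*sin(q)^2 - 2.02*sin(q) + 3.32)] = (-0.0344*sin(q)^2 - 1.376*sin(q) + 1.7488)*cos(q)/(0.7396*sin(q)^4 - 3.4744*sin(q)^3 + 9.7908*sin(q)^2 - 13.4128*sin(q) + 11.0224)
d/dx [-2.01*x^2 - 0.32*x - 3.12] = -4.02*x - 0.32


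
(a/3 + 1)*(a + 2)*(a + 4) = a^3/3 + 3*a^2 + 26*a/3 + 8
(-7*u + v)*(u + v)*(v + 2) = -7*u^2*v - 14*u^2 - 6*u*v^2 - 12*u*v + v^3 + 2*v^2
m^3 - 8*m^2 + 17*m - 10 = (m - 5)*(m - 2)*(m - 1)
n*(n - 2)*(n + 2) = n^3 - 4*n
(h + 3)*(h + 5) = h^2 + 8*h + 15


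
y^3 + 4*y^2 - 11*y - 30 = (y - 3)*(y + 2)*(y + 5)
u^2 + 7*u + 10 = (u + 2)*(u + 5)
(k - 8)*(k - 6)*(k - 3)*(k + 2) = k^4 - 15*k^3 + 56*k^2 + 36*k - 288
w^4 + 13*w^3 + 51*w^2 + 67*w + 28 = (w + 1)^2*(w + 4)*(w + 7)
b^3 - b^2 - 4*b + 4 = (b - 2)*(b - 1)*(b + 2)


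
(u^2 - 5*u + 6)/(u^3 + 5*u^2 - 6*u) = (u^2 - 5*u + 6)/(u*(u^2 + 5*u - 6))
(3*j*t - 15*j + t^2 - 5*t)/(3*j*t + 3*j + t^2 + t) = (t - 5)/(t + 1)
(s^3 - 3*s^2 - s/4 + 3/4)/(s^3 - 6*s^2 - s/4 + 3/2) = (s - 3)/(s - 6)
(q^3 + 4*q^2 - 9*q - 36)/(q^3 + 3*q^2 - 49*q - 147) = (q^2 + q - 12)/(q^2 - 49)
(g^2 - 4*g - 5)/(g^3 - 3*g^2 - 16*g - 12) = (g - 5)/(g^2 - 4*g - 12)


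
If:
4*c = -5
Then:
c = -5/4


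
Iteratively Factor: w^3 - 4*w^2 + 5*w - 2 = (w - 1)*(w^2 - 3*w + 2) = (w - 1)^2*(w - 2)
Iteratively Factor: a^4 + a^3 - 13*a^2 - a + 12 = (a + 1)*(a^3 - 13*a + 12) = (a + 1)*(a + 4)*(a^2 - 4*a + 3) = (a - 3)*(a + 1)*(a + 4)*(a - 1)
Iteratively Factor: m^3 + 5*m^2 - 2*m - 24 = (m + 4)*(m^2 + m - 6) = (m - 2)*(m + 4)*(m + 3)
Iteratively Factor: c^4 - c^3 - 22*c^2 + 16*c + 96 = (c + 2)*(c^3 - 3*c^2 - 16*c + 48) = (c - 4)*(c + 2)*(c^2 + c - 12) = (c - 4)*(c + 2)*(c + 4)*(c - 3)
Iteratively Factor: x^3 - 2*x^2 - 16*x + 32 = (x + 4)*(x^2 - 6*x + 8) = (x - 4)*(x + 4)*(x - 2)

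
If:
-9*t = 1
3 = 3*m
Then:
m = 1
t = -1/9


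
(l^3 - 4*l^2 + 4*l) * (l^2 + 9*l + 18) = l^5 + 5*l^4 - 14*l^3 - 36*l^2 + 72*l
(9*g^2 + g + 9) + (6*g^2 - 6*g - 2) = 15*g^2 - 5*g + 7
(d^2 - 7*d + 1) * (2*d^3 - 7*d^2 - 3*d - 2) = 2*d^5 - 21*d^4 + 48*d^3 + 12*d^2 + 11*d - 2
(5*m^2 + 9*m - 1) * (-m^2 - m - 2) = -5*m^4 - 14*m^3 - 18*m^2 - 17*m + 2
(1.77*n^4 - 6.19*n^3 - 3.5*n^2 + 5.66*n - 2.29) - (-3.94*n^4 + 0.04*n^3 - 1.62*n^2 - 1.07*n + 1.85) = 5.71*n^4 - 6.23*n^3 - 1.88*n^2 + 6.73*n - 4.14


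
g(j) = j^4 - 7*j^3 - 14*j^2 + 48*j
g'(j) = 4*j^3 - 21*j^2 - 28*j + 48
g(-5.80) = 1748.07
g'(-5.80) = -1276.49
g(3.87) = -205.33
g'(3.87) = -143.03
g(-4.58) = 599.00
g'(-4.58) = -648.55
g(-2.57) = -53.38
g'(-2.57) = -86.64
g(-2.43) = -64.00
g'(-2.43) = -65.36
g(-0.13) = -6.46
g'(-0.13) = 51.28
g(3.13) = -105.59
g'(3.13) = -122.72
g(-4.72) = 693.95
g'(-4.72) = -708.30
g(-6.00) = 2016.00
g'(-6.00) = -1404.00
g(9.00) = 756.00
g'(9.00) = 1011.00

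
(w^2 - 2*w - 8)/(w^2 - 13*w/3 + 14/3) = 3*(w^2 - 2*w - 8)/(3*w^2 - 13*w + 14)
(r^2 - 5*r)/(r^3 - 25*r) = 1/(r + 5)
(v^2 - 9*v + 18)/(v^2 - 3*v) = (v - 6)/v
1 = 1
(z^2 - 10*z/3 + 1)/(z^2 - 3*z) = (z - 1/3)/z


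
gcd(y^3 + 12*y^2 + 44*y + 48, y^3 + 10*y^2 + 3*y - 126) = y + 6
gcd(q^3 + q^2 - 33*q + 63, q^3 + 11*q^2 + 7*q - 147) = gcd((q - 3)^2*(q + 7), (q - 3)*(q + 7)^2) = q^2 + 4*q - 21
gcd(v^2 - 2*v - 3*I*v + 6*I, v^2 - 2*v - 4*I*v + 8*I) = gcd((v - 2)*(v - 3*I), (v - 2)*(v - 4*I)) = v - 2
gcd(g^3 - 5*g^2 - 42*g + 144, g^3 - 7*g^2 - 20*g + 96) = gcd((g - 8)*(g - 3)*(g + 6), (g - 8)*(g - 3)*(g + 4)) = g^2 - 11*g + 24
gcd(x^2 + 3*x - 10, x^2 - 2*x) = x - 2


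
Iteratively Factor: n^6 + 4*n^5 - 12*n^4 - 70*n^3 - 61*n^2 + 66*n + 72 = (n + 3)*(n^5 + n^4 - 15*n^3 - 25*n^2 + 14*n + 24) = (n + 1)*(n + 3)*(n^4 - 15*n^2 - 10*n + 24) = (n - 4)*(n + 1)*(n + 3)*(n^3 + 4*n^2 + n - 6) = (n - 4)*(n + 1)*(n + 3)^2*(n^2 + n - 2) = (n - 4)*(n + 1)*(n + 2)*(n + 3)^2*(n - 1)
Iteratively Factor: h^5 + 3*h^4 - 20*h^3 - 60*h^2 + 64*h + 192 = (h - 2)*(h^4 + 5*h^3 - 10*h^2 - 80*h - 96) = (h - 4)*(h - 2)*(h^3 + 9*h^2 + 26*h + 24) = (h - 4)*(h - 2)*(h + 4)*(h^2 + 5*h + 6) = (h - 4)*(h - 2)*(h + 2)*(h + 4)*(h + 3)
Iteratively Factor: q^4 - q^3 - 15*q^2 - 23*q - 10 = (q + 1)*(q^3 - 2*q^2 - 13*q - 10) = (q - 5)*(q + 1)*(q^2 + 3*q + 2) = (q - 5)*(q + 1)*(q + 2)*(q + 1)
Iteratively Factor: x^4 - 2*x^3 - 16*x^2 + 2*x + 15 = (x - 1)*(x^3 - x^2 - 17*x - 15) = (x - 5)*(x - 1)*(x^2 + 4*x + 3) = (x - 5)*(x - 1)*(x + 3)*(x + 1)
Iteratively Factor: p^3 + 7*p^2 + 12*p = (p + 4)*(p^2 + 3*p) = (p + 3)*(p + 4)*(p)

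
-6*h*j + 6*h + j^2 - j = (-6*h + j)*(j - 1)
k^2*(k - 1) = k^3 - k^2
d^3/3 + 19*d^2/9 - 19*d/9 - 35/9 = (d/3 + 1/3)*(d - 5/3)*(d + 7)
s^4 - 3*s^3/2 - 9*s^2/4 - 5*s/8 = s*(s - 5/2)*(s + 1/2)^2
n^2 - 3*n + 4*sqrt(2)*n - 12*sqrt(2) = (n - 3)*(n + 4*sqrt(2))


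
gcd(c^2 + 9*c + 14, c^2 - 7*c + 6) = 1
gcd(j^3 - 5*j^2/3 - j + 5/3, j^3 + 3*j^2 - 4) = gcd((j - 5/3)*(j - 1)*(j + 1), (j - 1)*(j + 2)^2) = j - 1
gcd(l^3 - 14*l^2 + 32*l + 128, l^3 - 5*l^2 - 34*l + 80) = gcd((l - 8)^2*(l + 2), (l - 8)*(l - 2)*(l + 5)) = l - 8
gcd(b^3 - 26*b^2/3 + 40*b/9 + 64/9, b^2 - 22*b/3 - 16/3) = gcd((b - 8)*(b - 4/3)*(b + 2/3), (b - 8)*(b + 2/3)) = b^2 - 22*b/3 - 16/3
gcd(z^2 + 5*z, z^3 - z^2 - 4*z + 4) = 1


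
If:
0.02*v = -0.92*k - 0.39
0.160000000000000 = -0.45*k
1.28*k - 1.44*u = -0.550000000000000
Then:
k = -0.36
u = 0.07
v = -3.14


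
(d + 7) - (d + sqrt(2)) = 7 - sqrt(2)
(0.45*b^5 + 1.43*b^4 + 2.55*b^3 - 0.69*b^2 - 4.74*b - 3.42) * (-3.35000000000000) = -1.5075*b^5 - 4.7905*b^4 - 8.5425*b^3 + 2.3115*b^2 + 15.879*b + 11.457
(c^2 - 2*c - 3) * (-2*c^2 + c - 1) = -2*c^4 + 5*c^3 + 3*c^2 - c + 3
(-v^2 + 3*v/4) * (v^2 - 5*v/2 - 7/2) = -v^4 + 13*v^3/4 + 13*v^2/8 - 21*v/8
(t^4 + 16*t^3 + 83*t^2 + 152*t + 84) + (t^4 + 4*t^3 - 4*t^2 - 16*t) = 2*t^4 + 20*t^3 + 79*t^2 + 136*t + 84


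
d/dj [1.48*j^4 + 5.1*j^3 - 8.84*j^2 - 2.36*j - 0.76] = 5.92*j^3 + 15.3*j^2 - 17.68*j - 2.36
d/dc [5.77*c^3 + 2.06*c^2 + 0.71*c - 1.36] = 17.31*c^2 + 4.12*c + 0.71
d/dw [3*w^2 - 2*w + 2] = 6*w - 2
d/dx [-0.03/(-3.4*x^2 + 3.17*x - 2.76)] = (0.0951 - 0.204*x)/(3.4*x^2 - 3.17*x + 2.76)^2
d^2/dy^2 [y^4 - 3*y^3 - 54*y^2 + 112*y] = 12*y^2 - 18*y - 108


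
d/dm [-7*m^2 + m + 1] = 1 - 14*m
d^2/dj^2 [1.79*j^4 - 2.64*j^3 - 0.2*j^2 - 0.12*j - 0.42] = 21.48*j^2 - 15.84*j - 0.4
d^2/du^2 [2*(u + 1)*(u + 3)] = 4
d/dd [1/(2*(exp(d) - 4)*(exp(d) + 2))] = (1 - exp(d))*exp(d)/(exp(4*d) - 4*exp(3*d) - 12*exp(2*d) + 32*exp(d) + 64)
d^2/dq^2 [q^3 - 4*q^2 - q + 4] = 6*q - 8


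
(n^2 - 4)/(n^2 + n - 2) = (n - 2)/(n - 1)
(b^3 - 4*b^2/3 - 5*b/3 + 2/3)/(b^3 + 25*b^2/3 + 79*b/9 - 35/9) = 3*(b^2 - b - 2)/(3*b^2 + 26*b + 35)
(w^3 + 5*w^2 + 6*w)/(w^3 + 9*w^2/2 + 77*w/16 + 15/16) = 16*w*(w + 2)/(16*w^2 + 24*w + 5)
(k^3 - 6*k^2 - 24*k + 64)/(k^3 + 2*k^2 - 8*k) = (k - 8)/k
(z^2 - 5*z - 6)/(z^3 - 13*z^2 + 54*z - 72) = (z + 1)/(z^2 - 7*z + 12)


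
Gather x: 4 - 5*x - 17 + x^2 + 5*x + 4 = x^2 - 9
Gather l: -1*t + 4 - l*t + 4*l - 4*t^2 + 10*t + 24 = l*(4 - t) - 4*t^2 + 9*t + 28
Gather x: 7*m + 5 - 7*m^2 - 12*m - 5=-7*m^2 - 5*m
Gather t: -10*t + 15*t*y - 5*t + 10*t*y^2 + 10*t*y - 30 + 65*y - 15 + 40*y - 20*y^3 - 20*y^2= t*(10*y^2 + 25*y - 15) - 20*y^3 - 20*y^2 + 105*y - 45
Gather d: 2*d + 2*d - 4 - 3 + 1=4*d - 6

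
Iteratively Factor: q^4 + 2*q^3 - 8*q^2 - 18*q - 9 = (q + 1)*(q^3 + q^2 - 9*q - 9) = (q + 1)^2*(q^2 - 9) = (q - 3)*(q + 1)^2*(q + 3)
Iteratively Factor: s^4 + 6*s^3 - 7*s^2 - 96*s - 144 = (s + 3)*(s^3 + 3*s^2 - 16*s - 48) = (s + 3)^2*(s^2 - 16) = (s - 4)*(s + 3)^2*(s + 4)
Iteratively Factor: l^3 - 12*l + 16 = (l + 4)*(l^2 - 4*l + 4) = (l - 2)*(l + 4)*(l - 2)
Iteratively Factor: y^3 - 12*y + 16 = (y + 4)*(y^2 - 4*y + 4) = (y - 2)*(y + 4)*(y - 2)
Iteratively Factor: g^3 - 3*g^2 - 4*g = (g + 1)*(g^2 - 4*g) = g*(g + 1)*(g - 4)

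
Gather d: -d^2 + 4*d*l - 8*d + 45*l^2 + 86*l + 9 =-d^2 + d*(4*l - 8) + 45*l^2 + 86*l + 9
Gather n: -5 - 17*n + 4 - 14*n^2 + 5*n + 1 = -14*n^2 - 12*n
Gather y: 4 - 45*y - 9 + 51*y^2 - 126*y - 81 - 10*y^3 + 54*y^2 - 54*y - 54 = -10*y^3 + 105*y^2 - 225*y - 140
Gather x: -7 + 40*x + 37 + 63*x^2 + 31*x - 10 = 63*x^2 + 71*x + 20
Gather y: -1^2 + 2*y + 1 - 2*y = 0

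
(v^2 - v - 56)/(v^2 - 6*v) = (v^2 - v - 56)/(v*(v - 6))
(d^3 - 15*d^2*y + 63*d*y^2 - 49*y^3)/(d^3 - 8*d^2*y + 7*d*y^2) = (d - 7*y)/d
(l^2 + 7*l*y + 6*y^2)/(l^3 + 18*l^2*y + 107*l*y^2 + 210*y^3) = (l + y)/(l^2 + 12*l*y + 35*y^2)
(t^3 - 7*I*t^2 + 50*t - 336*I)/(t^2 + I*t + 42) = t - 8*I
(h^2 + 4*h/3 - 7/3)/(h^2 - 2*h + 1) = (h + 7/3)/(h - 1)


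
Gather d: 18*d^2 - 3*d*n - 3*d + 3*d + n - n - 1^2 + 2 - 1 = 18*d^2 - 3*d*n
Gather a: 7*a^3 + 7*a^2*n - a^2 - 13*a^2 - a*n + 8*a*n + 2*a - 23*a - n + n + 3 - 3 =7*a^3 + a^2*(7*n - 14) + a*(7*n - 21)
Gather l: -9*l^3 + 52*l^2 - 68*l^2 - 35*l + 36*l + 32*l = -9*l^3 - 16*l^2 + 33*l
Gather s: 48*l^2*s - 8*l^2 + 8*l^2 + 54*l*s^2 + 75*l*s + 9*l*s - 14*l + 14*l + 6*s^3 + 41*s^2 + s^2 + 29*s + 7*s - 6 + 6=6*s^3 + s^2*(54*l + 42) + s*(48*l^2 + 84*l + 36)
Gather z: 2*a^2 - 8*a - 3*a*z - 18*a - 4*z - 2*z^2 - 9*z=2*a^2 - 26*a - 2*z^2 + z*(-3*a - 13)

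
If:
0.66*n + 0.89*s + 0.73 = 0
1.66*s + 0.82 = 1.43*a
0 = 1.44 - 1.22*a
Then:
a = 1.18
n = -1.81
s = 0.52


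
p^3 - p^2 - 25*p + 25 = (p - 5)*(p - 1)*(p + 5)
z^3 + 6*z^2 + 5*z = z*(z + 1)*(z + 5)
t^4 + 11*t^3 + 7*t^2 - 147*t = t*(t - 3)*(t + 7)^2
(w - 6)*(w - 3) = w^2 - 9*w + 18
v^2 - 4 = (v - 2)*(v + 2)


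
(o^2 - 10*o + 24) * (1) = o^2 - 10*o + 24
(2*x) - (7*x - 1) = 1 - 5*x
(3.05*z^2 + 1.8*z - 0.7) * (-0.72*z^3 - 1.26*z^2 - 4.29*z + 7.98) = -2.196*z^5 - 5.139*z^4 - 14.8485*z^3 + 17.499*z^2 + 17.367*z - 5.586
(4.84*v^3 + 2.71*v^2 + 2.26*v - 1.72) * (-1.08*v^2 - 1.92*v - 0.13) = -5.2272*v^5 - 12.2196*v^4 - 8.2732*v^3 - 2.8339*v^2 + 3.0086*v + 0.2236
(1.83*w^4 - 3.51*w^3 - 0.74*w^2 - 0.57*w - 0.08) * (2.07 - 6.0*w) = -10.98*w^5 + 24.8481*w^4 - 2.8257*w^3 + 1.8882*w^2 - 0.6999*w - 0.1656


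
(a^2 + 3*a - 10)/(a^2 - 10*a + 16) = (a + 5)/(a - 8)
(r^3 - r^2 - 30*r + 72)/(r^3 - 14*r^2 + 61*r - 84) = (r + 6)/(r - 7)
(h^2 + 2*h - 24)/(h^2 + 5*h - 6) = (h - 4)/(h - 1)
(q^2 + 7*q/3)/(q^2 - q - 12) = q*(3*q + 7)/(3*(q^2 - q - 12))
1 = 1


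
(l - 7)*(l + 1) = l^2 - 6*l - 7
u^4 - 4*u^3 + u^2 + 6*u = u*(u - 3)*(u - 2)*(u + 1)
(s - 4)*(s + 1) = s^2 - 3*s - 4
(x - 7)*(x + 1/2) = x^2 - 13*x/2 - 7/2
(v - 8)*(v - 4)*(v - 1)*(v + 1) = v^4 - 12*v^3 + 31*v^2 + 12*v - 32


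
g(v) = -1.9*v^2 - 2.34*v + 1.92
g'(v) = -3.8*v - 2.34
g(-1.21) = 1.97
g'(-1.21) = 2.26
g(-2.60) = -4.84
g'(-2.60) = 7.54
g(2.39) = -14.53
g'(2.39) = -11.42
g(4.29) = -43.09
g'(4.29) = -18.64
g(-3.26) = -10.64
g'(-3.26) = 10.05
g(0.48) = 0.36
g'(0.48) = -4.16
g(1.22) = -3.76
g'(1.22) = -6.98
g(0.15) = 1.53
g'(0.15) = -2.91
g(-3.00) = -8.16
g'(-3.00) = 9.06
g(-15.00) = -390.48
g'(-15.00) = 54.66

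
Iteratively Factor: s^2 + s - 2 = (s + 2)*(s - 1)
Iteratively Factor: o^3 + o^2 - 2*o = (o - 1)*(o^2 + 2*o) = o*(o - 1)*(o + 2)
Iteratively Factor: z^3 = (z)*(z^2) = z^2*(z)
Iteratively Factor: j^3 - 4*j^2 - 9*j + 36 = (j + 3)*(j^2 - 7*j + 12) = (j - 3)*(j + 3)*(j - 4)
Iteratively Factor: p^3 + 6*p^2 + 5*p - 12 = (p + 3)*(p^2 + 3*p - 4) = (p + 3)*(p + 4)*(p - 1)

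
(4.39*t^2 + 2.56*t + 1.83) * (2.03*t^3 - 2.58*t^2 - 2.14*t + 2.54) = 8.9117*t^5 - 6.1294*t^4 - 12.2845*t^3 + 0.950799999999998*t^2 + 2.5862*t + 4.6482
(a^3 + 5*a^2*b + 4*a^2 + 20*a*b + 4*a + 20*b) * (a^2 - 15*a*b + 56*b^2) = a^5 - 10*a^4*b + 4*a^4 - 19*a^3*b^2 - 40*a^3*b + 4*a^3 + 280*a^2*b^3 - 76*a^2*b^2 - 40*a^2*b + 1120*a*b^3 - 76*a*b^2 + 1120*b^3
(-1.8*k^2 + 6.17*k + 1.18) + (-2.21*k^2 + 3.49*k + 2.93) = -4.01*k^2 + 9.66*k + 4.11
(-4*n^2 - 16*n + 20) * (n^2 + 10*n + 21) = -4*n^4 - 56*n^3 - 224*n^2 - 136*n + 420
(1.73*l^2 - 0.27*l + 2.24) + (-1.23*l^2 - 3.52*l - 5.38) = 0.5*l^2 - 3.79*l - 3.14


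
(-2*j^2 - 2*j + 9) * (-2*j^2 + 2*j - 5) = 4*j^4 - 12*j^2 + 28*j - 45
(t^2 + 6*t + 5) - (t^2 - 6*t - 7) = 12*t + 12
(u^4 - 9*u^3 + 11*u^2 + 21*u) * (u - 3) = u^5 - 12*u^4 + 38*u^3 - 12*u^2 - 63*u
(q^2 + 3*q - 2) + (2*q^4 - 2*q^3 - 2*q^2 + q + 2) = 2*q^4 - 2*q^3 - q^2 + 4*q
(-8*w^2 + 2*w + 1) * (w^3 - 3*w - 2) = -8*w^5 + 2*w^4 + 25*w^3 + 10*w^2 - 7*w - 2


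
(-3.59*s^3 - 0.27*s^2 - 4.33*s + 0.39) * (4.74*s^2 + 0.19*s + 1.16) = -17.0166*s^5 - 1.9619*s^4 - 24.7399*s^3 + 0.7127*s^2 - 4.9487*s + 0.4524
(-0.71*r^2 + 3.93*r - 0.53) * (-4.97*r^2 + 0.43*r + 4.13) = 3.5287*r^4 - 19.8374*r^3 + 1.3917*r^2 + 16.003*r - 2.1889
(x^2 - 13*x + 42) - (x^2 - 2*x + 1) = 41 - 11*x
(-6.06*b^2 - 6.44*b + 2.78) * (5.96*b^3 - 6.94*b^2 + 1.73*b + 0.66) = -36.1176*b^5 + 3.67399999999999*b^4 + 50.7786*b^3 - 34.434*b^2 + 0.558999999999998*b + 1.8348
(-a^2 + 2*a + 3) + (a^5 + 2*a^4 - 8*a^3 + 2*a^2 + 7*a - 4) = a^5 + 2*a^4 - 8*a^3 + a^2 + 9*a - 1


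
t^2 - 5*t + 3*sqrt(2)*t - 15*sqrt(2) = (t - 5)*(t + 3*sqrt(2))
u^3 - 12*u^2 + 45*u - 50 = (u - 5)^2*(u - 2)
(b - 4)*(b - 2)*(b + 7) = b^3 + b^2 - 34*b + 56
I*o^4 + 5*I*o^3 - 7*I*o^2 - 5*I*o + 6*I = (o - 1)*(o + 1)*(o + 6)*(I*o - I)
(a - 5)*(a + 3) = a^2 - 2*a - 15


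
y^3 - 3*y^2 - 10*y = y*(y - 5)*(y + 2)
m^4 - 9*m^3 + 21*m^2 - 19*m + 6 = (m - 6)*(m - 1)^3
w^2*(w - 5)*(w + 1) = w^4 - 4*w^3 - 5*w^2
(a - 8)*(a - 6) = a^2 - 14*a + 48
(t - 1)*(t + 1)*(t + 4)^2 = t^4 + 8*t^3 + 15*t^2 - 8*t - 16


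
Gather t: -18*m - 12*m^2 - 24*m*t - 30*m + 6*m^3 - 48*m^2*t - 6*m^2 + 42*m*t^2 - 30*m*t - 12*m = 6*m^3 - 18*m^2 + 42*m*t^2 - 60*m + t*(-48*m^2 - 54*m)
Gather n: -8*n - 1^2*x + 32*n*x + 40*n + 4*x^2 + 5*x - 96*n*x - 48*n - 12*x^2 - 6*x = n*(-64*x - 16) - 8*x^2 - 2*x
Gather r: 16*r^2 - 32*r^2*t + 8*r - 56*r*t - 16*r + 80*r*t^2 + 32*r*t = r^2*(16 - 32*t) + r*(80*t^2 - 24*t - 8)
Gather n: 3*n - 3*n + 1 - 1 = 0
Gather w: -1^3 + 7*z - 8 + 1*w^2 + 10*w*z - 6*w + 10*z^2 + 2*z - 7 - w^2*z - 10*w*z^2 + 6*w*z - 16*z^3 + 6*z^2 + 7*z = w^2*(1 - z) + w*(-10*z^2 + 16*z - 6) - 16*z^3 + 16*z^2 + 16*z - 16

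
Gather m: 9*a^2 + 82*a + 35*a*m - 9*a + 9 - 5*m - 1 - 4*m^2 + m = 9*a^2 + 73*a - 4*m^2 + m*(35*a - 4) + 8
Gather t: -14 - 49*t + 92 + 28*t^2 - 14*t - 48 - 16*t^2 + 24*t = 12*t^2 - 39*t + 30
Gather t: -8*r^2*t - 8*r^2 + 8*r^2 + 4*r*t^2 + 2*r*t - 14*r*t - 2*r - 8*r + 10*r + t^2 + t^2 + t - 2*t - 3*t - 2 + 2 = t^2*(4*r + 2) + t*(-8*r^2 - 12*r - 4)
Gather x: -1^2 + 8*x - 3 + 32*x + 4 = 40*x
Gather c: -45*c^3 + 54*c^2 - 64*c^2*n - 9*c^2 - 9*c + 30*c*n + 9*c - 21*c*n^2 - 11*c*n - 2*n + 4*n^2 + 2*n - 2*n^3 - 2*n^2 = -45*c^3 + c^2*(45 - 64*n) + c*(-21*n^2 + 19*n) - 2*n^3 + 2*n^2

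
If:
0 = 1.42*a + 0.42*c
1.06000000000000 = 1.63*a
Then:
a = 0.65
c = -2.20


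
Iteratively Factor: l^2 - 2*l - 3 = (l + 1)*(l - 3)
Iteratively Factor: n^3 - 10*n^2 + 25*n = (n - 5)*(n^2 - 5*n) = n*(n - 5)*(n - 5)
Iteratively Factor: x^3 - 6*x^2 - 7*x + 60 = (x - 4)*(x^2 - 2*x - 15) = (x - 4)*(x + 3)*(x - 5)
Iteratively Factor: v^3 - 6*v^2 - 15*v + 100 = (v - 5)*(v^2 - v - 20) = (v - 5)^2*(v + 4)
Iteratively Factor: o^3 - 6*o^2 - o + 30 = (o - 5)*(o^2 - o - 6) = (o - 5)*(o - 3)*(o + 2)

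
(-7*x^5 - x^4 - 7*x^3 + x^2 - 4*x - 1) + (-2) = -7*x^5 - x^4 - 7*x^3 + x^2 - 4*x - 3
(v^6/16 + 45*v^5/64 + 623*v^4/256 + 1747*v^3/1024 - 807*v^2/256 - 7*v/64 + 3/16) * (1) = v^6/16 + 45*v^5/64 + 623*v^4/256 + 1747*v^3/1024 - 807*v^2/256 - 7*v/64 + 3/16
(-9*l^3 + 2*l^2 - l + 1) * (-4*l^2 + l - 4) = 36*l^5 - 17*l^4 + 42*l^3 - 13*l^2 + 5*l - 4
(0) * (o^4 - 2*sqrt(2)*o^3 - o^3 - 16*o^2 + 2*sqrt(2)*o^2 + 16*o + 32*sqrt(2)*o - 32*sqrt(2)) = 0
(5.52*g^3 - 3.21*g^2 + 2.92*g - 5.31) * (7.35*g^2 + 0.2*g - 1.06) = 40.572*g^5 - 22.4895*g^4 + 14.9688*g^3 - 35.0419*g^2 - 4.1572*g + 5.6286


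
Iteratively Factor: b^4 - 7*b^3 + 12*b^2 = (b)*(b^3 - 7*b^2 + 12*b) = b^2*(b^2 - 7*b + 12) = b^2*(b - 4)*(b - 3)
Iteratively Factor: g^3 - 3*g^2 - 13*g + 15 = (g - 5)*(g^2 + 2*g - 3) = (g - 5)*(g - 1)*(g + 3)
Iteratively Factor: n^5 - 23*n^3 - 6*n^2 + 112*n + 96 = (n + 4)*(n^4 - 4*n^3 - 7*n^2 + 22*n + 24) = (n + 1)*(n + 4)*(n^3 - 5*n^2 - 2*n + 24) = (n - 3)*(n + 1)*(n + 4)*(n^2 - 2*n - 8) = (n - 4)*(n - 3)*(n + 1)*(n + 4)*(n + 2)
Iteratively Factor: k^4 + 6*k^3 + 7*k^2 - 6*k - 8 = (k + 4)*(k^3 + 2*k^2 - k - 2) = (k - 1)*(k + 4)*(k^2 + 3*k + 2) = (k - 1)*(k + 2)*(k + 4)*(k + 1)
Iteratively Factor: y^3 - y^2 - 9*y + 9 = (y - 3)*(y^2 + 2*y - 3) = (y - 3)*(y + 3)*(y - 1)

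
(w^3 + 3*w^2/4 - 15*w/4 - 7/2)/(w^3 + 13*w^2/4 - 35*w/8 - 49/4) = 2*(w + 1)/(2*w + 7)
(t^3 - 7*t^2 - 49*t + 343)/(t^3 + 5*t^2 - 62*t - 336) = (t^2 - 14*t + 49)/(t^2 - 2*t - 48)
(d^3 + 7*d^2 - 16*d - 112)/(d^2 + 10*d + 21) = (d^2 - 16)/(d + 3)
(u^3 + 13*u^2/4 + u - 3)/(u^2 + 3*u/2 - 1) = (4*u^2 + 5*u - 6)/(2*(2*u - 1))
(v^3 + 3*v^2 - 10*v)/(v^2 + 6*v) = (v^2 + 3*v - 10)/(v + 6)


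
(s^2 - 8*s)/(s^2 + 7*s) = (s - 8)/(s + 7)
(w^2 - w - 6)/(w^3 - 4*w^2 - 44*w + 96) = (w^2 - w - 6)/(w^3 - 4*w^2 - 44*w + 96)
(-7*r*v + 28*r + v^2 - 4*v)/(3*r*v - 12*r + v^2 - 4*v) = (-7*r + v)/(3*r + v)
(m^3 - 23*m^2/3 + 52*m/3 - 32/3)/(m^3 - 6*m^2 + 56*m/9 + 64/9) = 3*(m - 1)/(3*m + 2)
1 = 1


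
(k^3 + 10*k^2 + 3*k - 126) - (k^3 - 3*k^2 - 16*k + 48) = 13*k^2 + 19*k - 174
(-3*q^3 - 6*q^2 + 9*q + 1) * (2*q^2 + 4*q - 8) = -6*q^5 - 24*q^4 + 18*q^3 + 86*q^2 - 68*q - 8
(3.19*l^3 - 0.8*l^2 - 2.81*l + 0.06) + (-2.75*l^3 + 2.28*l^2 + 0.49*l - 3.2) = 0.44*l^3 + 1.48*l^2 - 2.32*l - 3.14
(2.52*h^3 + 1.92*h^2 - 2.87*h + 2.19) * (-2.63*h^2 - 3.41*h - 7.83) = -6.6276*h^5 - 13.6428*h^4 - 18.7307*h^3 - 11.0066*h^2 + 15.0042*h - 17.1477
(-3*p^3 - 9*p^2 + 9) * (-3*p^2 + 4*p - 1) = 9*p^5 + 15*p^4 - 33*p^3 - 18*p^2 + 36*p - 9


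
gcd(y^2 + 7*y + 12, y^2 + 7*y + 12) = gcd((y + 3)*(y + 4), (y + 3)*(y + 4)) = y^2 + 7*y + 12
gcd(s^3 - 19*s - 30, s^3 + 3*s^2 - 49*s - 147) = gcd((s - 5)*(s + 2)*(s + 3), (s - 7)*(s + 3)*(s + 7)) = s + 3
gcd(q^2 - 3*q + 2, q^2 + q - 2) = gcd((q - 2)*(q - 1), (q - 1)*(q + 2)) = q - 1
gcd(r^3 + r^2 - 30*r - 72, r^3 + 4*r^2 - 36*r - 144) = r^2 - 2*r - 24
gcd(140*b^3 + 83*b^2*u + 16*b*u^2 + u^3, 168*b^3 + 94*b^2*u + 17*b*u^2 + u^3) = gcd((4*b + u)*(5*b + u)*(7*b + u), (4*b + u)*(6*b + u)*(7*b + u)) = 28*b^2 + 11*b*u + u^2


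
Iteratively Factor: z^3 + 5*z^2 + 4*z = (z)*(z^2 + 5*z + 4) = z*(z + 4)*(z + 1)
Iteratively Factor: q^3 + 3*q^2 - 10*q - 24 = (q + 2)*(q^2 + q - 12) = (q - 3)*(q + 2)*(q + 4)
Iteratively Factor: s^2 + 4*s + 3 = (s + 3)*(s + 1)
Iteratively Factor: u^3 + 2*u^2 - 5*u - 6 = (u - 2)*(u^2 + 4*u + 3) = (u - 2)*(u + 3)*(u + 1)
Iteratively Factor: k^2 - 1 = (k - 1)*(k + 1)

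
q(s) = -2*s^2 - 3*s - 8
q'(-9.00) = 33.00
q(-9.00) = -143.00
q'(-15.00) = 57.00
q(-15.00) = -413.00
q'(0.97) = -6.88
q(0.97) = -12.79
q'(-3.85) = 12.40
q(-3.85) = -26.10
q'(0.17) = -3.68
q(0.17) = -8.57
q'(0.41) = -4.64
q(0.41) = -9.57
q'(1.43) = -8.72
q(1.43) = -16.38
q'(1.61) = -9.44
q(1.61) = -18.01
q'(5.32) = -24.28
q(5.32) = -80.56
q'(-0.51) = -0.96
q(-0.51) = -6.99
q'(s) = -4*s - 3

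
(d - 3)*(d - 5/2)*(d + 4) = d^3 - 3*d^2/2 - 29*d/2 + 30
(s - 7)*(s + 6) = s^2 - s - 42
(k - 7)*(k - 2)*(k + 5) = k^3 - 4*k^2 - 31*k + 70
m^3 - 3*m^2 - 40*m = m*(m - 8)*(m + 5)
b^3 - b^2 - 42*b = b*(b - 7)*(b + 6)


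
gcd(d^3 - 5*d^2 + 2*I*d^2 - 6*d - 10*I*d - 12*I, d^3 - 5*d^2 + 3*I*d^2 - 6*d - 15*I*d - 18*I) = d^2 - 5*d - 6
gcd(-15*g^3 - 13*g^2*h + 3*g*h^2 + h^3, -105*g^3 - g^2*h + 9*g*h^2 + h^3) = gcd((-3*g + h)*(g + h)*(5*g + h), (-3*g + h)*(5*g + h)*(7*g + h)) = 15*g^2 - 2*g*h - h^2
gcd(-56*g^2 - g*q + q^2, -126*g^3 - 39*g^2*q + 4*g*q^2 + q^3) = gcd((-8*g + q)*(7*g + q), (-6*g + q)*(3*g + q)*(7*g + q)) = 7*g + q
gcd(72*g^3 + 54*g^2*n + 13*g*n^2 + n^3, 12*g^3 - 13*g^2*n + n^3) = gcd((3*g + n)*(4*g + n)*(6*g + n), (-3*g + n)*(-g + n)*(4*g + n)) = 4*g + n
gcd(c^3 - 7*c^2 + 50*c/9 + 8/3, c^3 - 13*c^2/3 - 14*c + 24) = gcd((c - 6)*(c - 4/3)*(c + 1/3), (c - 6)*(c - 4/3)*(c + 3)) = c^2 - 22*c/3 + 8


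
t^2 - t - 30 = (t - 6)*(t + 5)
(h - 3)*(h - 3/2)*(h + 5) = h^3 + h^2/2 - 18*h + 45/2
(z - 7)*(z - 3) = z^2 - 10*z + 21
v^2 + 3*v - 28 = (v - 4)*(v + 7)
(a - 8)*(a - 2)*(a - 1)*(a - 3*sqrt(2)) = a^4 - 11*a^3 - 3*sqrt(2)*a^3 + 26*a^2 + 33*sqrt(2)*a^2 - 78*sqrt(2)*a - 16*a + 48*sqrt(2)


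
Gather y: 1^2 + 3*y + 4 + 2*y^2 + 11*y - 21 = 2*y^2 + 14*y - 16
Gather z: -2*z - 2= -2*z - 2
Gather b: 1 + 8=9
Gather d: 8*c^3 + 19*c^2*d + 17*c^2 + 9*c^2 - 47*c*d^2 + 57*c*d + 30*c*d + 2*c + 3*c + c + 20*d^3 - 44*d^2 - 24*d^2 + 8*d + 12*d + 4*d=8*c^3 + 26*c^2 + 6*c + 20*d^3 + d^2*(-47*c - 68) + d*(19*c^2 + 87*c + 24)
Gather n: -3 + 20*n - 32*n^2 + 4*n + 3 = -32*n^2 + 24*n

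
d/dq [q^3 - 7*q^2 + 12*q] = 3*q^2 - 14*q + 12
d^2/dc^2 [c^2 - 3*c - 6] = 2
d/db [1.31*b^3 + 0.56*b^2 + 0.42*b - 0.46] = 3.93*b^2 + 1.12*b + 0.42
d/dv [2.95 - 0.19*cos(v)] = 0.19*sin(v)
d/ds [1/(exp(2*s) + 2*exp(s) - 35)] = -2*(exp(s) + 1)*exp(s)/(exp(2*s) + 2*exp(s) - 35)^2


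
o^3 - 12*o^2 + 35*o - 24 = (o - 8)*(o - 3)*(o - 1)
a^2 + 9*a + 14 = (a + 2)*(a + 7)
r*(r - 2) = r^2 - 2*r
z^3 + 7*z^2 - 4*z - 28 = (z - 2)*(z + 2)*(z + 7)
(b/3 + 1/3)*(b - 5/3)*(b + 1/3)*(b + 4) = b^4/3 + 11*b^3/9 - 29*b^2/27 - 73*b/27 - 20/27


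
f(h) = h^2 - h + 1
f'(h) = 2*h - 1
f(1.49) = 1.73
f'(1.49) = 1.98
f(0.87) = 0.89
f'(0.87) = 0.74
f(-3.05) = 13.35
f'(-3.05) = -7.10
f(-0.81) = 2.47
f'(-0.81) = -2.62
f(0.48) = 0.75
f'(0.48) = -0.04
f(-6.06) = 43.78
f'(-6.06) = -13.12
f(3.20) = 8.04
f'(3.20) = 5.40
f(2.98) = 6.90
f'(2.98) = 4.96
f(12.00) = 133.00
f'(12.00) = 23.00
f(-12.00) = 157.00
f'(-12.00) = -25.00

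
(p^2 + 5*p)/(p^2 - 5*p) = (p + 5)/(p - 5)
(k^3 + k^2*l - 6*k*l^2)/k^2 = k + l - 6*l^2/k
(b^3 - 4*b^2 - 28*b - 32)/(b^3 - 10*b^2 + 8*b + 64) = (b + 2)/(b - 4)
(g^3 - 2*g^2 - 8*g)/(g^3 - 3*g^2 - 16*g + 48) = g*(g + 2)/(g^2 + g - 12)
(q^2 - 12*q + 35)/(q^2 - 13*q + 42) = (q - 5)/(q - 6)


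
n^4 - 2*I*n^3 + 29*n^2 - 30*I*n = n*(n - 6*I)*(n - I)*(n + 5*I)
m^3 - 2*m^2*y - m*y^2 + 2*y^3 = (m - 2*y)*(m - y)*(m + y)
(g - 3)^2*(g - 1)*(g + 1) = g^4 - 6*g^3 + 8*g^2 + 6*g - 9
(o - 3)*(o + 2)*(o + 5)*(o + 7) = o^4 + 11*o^3 + 17*o^2 - 107*o - 210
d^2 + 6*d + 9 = (d + 3)^2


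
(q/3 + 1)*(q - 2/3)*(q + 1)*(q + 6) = q^4/3 + 28*q^3/9 + 61*q^2/9 - 4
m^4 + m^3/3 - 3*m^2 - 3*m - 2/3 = (m - 2)*(m + 1/3)*(m + 1)^2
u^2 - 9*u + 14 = (u - 7)*(u - 2)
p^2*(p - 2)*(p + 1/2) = p^4 - 3*p^3/2 - p^2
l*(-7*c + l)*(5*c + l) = -35*c^2*l - 2*c*l^2 + l^3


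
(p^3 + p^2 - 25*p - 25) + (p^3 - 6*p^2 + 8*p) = 2*p^3 - 5*p^2 - 17*p - 25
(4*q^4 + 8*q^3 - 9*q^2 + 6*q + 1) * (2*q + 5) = 8*q^5 + 36*q^4 + 22*q^3 - 33*q^2 + 32*q + 5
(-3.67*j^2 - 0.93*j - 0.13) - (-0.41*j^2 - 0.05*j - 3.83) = -3.26*j^2 - 0.88*j + 3.7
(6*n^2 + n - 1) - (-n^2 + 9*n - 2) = 7*n^2 - 8*n + 1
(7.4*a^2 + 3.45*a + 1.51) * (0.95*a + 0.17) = 7.03*a^3 + 4.5355*a^2 + 2.021*a + 0.2567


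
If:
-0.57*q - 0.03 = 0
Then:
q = -0.05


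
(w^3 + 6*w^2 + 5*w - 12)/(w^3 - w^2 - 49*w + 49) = (w^2 + 7*w + 12)/(w^2 - 49)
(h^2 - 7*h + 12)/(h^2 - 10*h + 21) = (h - 4)/(h - 7)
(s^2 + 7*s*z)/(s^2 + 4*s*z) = (s + 7*z)/(s + 4*z)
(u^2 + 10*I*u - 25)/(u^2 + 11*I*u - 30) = (u + 5*I)/(u + 6*I)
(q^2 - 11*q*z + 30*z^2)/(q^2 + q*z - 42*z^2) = (q - 5*z)/(q + 7*z)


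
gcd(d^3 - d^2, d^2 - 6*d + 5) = d - 1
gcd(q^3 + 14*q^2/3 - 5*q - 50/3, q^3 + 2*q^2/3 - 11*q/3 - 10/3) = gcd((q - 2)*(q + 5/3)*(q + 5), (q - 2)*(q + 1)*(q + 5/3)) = q^2 - q/3 - 10/3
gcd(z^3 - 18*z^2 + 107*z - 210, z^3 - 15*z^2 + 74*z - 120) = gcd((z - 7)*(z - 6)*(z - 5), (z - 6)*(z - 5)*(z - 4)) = z^2 - 11*z + 30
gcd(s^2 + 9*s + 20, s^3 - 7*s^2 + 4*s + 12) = 1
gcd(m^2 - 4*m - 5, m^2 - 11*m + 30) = m - 5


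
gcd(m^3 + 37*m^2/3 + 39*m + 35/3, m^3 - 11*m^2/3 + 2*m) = 1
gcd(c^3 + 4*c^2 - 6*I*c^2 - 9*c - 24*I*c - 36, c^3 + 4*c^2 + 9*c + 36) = c^2 + c*(4 - 3*I) - 12*I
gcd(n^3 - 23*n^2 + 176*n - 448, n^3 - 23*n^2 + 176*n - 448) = n^3 - 23*n^2 + 176*n - 448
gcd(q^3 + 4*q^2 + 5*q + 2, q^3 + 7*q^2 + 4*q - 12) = q + 2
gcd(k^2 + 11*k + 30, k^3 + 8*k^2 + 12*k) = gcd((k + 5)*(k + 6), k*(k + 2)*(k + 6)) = k + 6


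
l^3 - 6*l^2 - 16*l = l*(l - 8)*(l + 2)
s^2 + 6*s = s*(s + 6)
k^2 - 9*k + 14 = (k - 7)*(k - 2)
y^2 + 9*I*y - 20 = (y + 4*I)*(y + 5*I)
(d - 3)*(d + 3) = d^2 - 9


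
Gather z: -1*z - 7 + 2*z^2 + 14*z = 2*z^2 + 13*z - 7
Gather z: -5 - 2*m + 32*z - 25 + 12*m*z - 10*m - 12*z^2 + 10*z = -12*m - 12*z^2 + z*(12*m + 42) - 30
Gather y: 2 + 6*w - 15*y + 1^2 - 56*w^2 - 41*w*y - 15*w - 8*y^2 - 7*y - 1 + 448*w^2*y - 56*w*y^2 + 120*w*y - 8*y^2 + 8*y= -56*w^2 - 9*w + y^2*(-56*w - 16) + y*(448*w^2 + 79*w - 14) + 2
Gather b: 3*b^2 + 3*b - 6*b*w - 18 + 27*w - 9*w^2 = 3*b^2 + b*(3 - 6*w) - 9*w^2 + 27*w - 18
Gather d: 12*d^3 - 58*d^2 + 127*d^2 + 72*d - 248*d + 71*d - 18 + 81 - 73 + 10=12*d^3 + 69*d^2 - 105*d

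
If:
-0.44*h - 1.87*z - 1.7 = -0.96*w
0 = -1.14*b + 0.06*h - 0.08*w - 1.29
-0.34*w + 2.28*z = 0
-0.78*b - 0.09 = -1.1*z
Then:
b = -1.40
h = -13.35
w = -6.13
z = -0.91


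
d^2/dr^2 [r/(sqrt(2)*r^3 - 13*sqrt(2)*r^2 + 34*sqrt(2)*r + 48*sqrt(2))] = sqrt(2)*(r*(3*r^2 - 26*r + 34)^2 + (-3*r^2 - r*(3*r - 13) + 26*r - 34)*(r^3 - 13*r^2 + 34*r + 48))/(r^3 - 13*r^2 + 34*r + 48)^3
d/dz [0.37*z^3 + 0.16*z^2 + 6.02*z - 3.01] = 1.11*z^2 + 0.32*z + 6.02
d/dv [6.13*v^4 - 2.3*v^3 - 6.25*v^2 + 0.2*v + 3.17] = 24.52*v^3 - 6.9*v^2 - 12.5*v + 0.2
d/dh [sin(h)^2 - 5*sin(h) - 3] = (2*sin(h) - 5)*cos(h)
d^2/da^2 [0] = 0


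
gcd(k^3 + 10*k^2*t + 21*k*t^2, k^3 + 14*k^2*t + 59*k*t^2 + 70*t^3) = k + 7*t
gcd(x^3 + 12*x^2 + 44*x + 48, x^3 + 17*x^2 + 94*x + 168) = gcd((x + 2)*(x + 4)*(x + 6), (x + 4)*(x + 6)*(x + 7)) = x^2 + 10*x + 24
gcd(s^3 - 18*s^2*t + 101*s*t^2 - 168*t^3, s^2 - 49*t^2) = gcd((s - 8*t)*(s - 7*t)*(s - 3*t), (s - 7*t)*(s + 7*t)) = s - 7*t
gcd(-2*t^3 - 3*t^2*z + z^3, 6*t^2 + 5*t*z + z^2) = 1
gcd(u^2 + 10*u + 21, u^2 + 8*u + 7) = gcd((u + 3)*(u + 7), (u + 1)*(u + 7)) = u + 7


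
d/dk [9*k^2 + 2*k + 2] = 18*k + 2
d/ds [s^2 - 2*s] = 2*s - 2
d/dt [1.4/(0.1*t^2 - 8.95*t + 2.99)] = (12.53 - 0.28*t)/(0.1*t^2 - 8.95*t + 2.99)^2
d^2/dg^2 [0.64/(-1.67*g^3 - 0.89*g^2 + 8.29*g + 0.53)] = ((6.4128*g + 1.1392)*(1.67*g^3 + 0.89*g^2 - 8.29*g - 0.53) - 0.64*(5.01*g^2 + 1.78*g - 8.29)*(10.02*g^2 + 3.56*g - 16.58))/(1.67*g^3 + 0.89*g^2 - 8.29*g - 0.53)^3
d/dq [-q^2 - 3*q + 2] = -2*q - 3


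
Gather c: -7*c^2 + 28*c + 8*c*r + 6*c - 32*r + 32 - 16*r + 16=-7*c^2 + c*(8*r + 34) - 48*r + 48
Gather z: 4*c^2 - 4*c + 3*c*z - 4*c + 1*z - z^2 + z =4*c^2 - 8*c - z^2 + z*(3*c + 2)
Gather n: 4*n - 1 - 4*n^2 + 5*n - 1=-4*n^2 + 9*n - 2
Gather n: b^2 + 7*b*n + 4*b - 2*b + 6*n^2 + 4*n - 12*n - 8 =b^2 + 2*b + 6*n^2 + n*(7*b - 8) - 8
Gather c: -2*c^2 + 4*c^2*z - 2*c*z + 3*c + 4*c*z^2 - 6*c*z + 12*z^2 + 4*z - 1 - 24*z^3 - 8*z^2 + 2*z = c^2*(4*z - 2) + c*(4*z^2 - 8*z + 3) - 24*z^3 + 4*z^2 + 6*z - 1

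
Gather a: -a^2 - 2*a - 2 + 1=-a^2 - 2*a - 1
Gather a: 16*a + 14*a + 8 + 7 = 30*a + 15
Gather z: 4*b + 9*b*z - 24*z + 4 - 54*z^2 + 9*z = 4*b - 54*z^2 + z*(9*b - 15) + 4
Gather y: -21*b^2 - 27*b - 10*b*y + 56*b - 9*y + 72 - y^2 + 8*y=-21*b^2 + 29*b - y^2 + y*(-10*b - 1) + 72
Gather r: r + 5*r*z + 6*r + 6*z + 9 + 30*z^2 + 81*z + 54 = r*(5*z + 7) + 30*z^2 + 87*z + 63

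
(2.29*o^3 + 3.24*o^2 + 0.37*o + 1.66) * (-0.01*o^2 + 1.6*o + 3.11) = -0.0229*o^5 + 3.6316*o^4 + 12.3022*o^3 + 10.6518*o^2 + 3.8067*o + 5.1626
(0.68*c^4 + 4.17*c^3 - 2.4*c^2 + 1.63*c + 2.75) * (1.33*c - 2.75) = 0.9044*c^5 + 3.6761*c^4 - 14.6595*c^3 + 8.7679*c^2 - 0.825*c - 7.5625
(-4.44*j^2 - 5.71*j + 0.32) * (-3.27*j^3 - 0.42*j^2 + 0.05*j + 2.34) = 14.5188*j^5 + 20.5365*j^4 + 1.1298*j^3 - 10.8095*j^2 - 13.3454*j + 0.7488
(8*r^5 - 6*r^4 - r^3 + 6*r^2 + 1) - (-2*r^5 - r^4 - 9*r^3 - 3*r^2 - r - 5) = 10*r^5 - 5*r^4 + 8*r^3 + 9*r^2 + r + 6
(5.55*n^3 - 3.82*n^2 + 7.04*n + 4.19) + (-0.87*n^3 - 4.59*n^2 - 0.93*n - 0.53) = 4.68*n^3 - 8.41*n^2 + 6.11*n + 3.66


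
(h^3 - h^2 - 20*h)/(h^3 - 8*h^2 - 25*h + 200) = h*(h + 4)/(h^2 - 3*h - 40)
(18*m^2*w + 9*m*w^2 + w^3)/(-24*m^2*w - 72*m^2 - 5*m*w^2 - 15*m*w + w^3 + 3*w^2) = w*(6*m + w)/(-8*m*w - 24*m + w^2 + 3*w)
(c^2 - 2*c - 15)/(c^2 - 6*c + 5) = (c + 3)/(c - 1)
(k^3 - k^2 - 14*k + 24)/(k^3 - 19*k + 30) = (k + 4)/(k + 5)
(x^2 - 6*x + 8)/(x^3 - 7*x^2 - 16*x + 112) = (x - 2)/(x^2 - 3*x - 28)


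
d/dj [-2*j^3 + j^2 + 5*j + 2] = -6*j^2 + 2*j + 5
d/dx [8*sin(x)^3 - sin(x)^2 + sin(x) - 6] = (24*sin(x)^2 - 2*sin(x) + 1)*cos(x)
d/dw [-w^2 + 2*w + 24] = 2 - 2*w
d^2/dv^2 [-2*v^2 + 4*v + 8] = -4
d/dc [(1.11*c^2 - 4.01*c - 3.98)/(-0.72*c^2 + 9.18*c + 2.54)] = (7.3026*c^2 - 0.0924000000000014*c + 26.351)/(0.5184*c^4 - 13.2192*c^3 + 80.6148*c^2 + 46.6344*c + 6.4516)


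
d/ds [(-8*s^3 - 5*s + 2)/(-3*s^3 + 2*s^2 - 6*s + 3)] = (-16*s^4 + 66*s^3 - 44*s^2 - 8*s - 3)/(9*s^6 - 12*s^5 + 40*s^4 - 42*s^3 + 48*s^2 - 36*s + 9)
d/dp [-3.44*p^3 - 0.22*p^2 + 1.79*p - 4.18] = -10.32*p^2 - 0.44*p + 1.79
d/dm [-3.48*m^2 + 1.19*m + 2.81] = 1.19 - 6.96*m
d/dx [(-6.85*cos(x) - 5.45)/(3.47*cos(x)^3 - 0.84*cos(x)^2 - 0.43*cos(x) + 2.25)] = (-47.539*cos(x)^3 - 50.9805*cos(x)^2 + 9.156*cos(x) + 17.756)*sin(x)/(12.0409*cos(x)^6 - 5.8296*cos(x)^5 - 2.2786*cos(x)^4 + 16.3374*cos(x)^3 - 3.5951*cos(x)^2 - 1.935*cos(x) + 5.0625)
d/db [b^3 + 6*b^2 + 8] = 3*b*(b + 4)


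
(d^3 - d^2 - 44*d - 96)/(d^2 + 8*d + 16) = (d^2 - 5*d - 24)/(d + 4)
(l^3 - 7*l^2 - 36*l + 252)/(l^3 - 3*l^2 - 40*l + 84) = (l - 6)/(l - 2)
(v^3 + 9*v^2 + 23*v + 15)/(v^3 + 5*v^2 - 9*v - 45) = (v + 1)/(v - 3)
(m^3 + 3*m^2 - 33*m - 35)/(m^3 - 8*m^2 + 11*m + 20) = (m + 7)/(m - 4)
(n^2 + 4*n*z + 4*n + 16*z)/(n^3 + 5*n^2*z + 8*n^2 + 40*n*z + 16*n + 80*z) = (n + 4*z)/(n^2 + 5*n*z + 4*n + 20*z)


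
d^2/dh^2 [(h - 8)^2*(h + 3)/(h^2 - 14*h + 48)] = -36/(h^3 - 18*h^2 + 108*h - 216)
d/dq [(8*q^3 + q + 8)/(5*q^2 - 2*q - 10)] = (40*q^4 - 32*q^3 - 245*q^2 - 80*q + 6)/(25*q^4 - 20*q^3 - 96*q^2 + 40*q + 100)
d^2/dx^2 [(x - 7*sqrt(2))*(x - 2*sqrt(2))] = 2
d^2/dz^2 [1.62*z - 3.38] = 0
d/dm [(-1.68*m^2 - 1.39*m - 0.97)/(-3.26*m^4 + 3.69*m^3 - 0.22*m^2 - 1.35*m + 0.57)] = (-10.9536*m^5 - 7.395*m^4 - 2.3906*m^3 + 12.7001*m^2 - 2.342*m - 2.1018)/(10.6276*m^8 - 24.0588*m^7 + 15.0505*m^6 + 7.1784*m^5 - 13.631*m^4 + 4.8006*m^3 + 1.5717*m^2 - 1.539*m + 0.3249)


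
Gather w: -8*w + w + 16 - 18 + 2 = -7*w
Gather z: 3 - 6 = -3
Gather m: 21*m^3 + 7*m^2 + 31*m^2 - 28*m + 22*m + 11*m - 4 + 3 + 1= 21*m^3 + 38*m^2 + 5*m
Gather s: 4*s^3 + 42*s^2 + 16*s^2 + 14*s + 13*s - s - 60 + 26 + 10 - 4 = 4*s^3 + 58*s^2 + 26*s - 28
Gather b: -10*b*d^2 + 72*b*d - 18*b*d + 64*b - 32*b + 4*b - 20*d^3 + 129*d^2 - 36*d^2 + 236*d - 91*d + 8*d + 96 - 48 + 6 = b*(-10*d^2 + 54*d + 36) - 20*d^3 + 93*d^2 + 153*d + 54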